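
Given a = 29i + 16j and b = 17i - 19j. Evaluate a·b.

189

a · b = 29·17 + 16·(-19) = 493 - 304 = 189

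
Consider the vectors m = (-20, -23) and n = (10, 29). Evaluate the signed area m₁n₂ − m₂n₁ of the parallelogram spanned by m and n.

(-20)·29 - (-23)·10 = -580 - (-230) = -350

-350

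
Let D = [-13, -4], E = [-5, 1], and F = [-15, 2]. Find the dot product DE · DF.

DE = E − D = (8, 5)
DF = F − D = (-2, 6)
DE · DF = 8·(-2) + 5·6 = -16 + 30 = 14

14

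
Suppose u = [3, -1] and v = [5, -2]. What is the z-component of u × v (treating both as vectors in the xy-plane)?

3·(-2) - (-1)·5 = -6 - (-5) = -1

-1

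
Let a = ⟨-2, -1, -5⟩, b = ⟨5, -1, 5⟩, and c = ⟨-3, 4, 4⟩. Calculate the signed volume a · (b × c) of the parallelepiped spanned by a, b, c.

-2

b × c:
i: (-1)·4 - 5·4 = -4 - 20 = -24
j: 5·(-3) - 5·4 = -15 - 20 = -35
k: 5·4 - (-1)·(-3) = 20 - 3 = 17
b × c = (-24, -35, 17)
a · (b × c) = (-2)·(-24) + (-1)·(-35) + (-5)·17 = 48 + 35 - 85 = -2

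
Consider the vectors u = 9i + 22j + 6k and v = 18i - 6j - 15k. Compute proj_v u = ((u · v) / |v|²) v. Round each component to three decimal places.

(-1.846, 0.615, 1.538)

u · v = 9·18 + 22·(-6) + 6·(-15) = 162 - 132 - 90 = -60
|v|² = 324 + 36 + 225 = 585
proj_v u = (-60/585) · (18, -6, -15) ≈ (-1.846, 0.615, 1.538)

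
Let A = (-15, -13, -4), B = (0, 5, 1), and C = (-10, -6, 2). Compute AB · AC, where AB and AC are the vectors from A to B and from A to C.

AB = B − A = (15, 18, 5)
AC = C − A = (5, 7, 6)
AB · AC = 15·5 + 18·7 + 5·6 = 75 + 126 + 30 = 231

231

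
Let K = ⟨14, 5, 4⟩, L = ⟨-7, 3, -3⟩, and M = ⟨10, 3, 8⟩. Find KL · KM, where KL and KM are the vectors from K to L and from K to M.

60

KL = L − K = (-21, -2, -7)
KM = M − K = (-4, -2, 4)
KL · KM = (-21)·(-4) + (-2)·(-2) + (-7)·4 = 84 + 4 - 28 = 60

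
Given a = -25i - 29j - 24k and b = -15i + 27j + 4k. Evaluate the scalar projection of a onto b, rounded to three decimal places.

-16.182

a · b = (-25)·(-15) + (-29)·27 + (-24)·4 = 375 - 783 - 96 = -504
|b| = √(225 + 729 + 16) = √970 ≈ 31.1448
comp_b a = -504 / √970 ≈ -16.182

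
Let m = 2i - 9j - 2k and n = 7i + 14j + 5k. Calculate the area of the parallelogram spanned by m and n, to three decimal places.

95.635

i: (-9)·5 - (-2)·14 = -45 - (-28) = -17
j: (-2)·7 - 2·5 = -14 - 10 = -24
k: 2·14 - (-9)·7 = 28 - (-63) = 91
m × n = (-17, -24, 91)
|m × n| = √((-17)² + (-24)² + 91²) = √9146 ≈ 95.6347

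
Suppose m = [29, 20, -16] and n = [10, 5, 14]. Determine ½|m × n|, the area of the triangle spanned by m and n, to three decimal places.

336.519

i: 20·14 - (-16)·5 = 280 - (-80) = 360
j: (-16)·10 - 29·14 = -160 - 406 = -566
k: 29·5 - 20·10 = 145 - 200 = -55
m × n = (360, -566, -55)
|m × n| = √(360² + (-566)² + (-55)²) = √452981 ≈ 673.0386
area = ½ · 673.0386 ≈ 336.519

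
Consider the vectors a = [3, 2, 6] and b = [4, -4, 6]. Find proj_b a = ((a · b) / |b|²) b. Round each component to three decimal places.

(2.353, -2.353, 3.529)

a · b = 3·4 + 2·(-4) + 6·6 = 12 - 8 + 36 = 40
|b|² = 16 + 16 + 36 = 68
proj_b a = (40/68) · (4, -4, 6) ≈ (2.353, -2.353, 3.529)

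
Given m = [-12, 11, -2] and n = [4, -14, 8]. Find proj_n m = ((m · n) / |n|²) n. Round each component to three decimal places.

m · n = (-12)·4 + 11·(-14) + (-2)·8 = -48 - 154 - 16 = -218
|n|² = 16 + 196 + 64 = 276
proj_n m = (-218/276) · (4, -14, 8) ≈ (-3.159, 11.058, -6.319)

(-3.159, 11.058, -6.319)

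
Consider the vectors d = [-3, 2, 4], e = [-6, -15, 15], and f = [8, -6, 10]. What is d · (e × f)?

e × f:
i: (-15)·10 - 15·(-6) = -150 - (-90) = -60
j: 15·8 - (-6)·10 = 120 - (-60) = 180
k: (-6)·(-6) - (-15)·8 = 36 - (-120) = 156
e × f = (-60, 180, 156)
d · (e × f) = (-3)·(-60) + 2·180 + 4·156 = 180 + 360 + 624 = 1164

1164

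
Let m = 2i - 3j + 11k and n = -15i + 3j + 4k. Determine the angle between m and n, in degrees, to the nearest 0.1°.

m · n = 2·(-15) + (-3)·3 + 11·4 = -30 - 9 + 44 = 5
|m|² = 4 + 9 + 121 = 134,  |m| = √134 ≈ 11.575837
|n|² = 225 + 9 + 16 = 250,  |n| = √250 ≈ 15.811388
cos θ = 5 / (11.575837 · 15.811388) ≈ 0.02732
θ = arccos(0.02732) ≈ 88.4°

88.4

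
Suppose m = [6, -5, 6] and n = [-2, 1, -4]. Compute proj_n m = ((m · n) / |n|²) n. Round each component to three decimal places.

m · n = 6·(-2) + (-5)·1 + 6·(-4) = -12 - 5 - 24 = -41
|n|² = 4 + 1 + 16 = 21
proj_n m = (-41/21) · (-2, 1, -4) ≈ (3.905, -1.952, 7.810)

(3.905, -1.952, 7.810)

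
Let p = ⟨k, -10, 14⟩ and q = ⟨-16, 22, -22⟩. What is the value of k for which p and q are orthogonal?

-33

p · q = k·(-16) + (-10)·22 + 14·(-22) = -528 - 16k
Set equal to 0: -16k = 528, so k = -33.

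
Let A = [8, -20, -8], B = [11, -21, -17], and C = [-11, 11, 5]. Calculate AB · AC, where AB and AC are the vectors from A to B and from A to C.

-205

AB = B − A = (3, -1, -9)
AC = C − A = (-19, 31, 13)
AB · AC = 3·(-19) + (-1)·31 + (-9)·13 = -57 - 31 - 117 = -205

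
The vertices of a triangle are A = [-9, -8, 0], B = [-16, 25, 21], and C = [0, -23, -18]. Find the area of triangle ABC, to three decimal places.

172.245

AB = (-7, 33, 21),  AC = (9, -15, -18)
i: 33·(-18) - 21·(-15) = -594 - (-315) = -279
j: 21·9 - (-7)·(-18) = 189 - 126 = 63
k: (-7)·(-15) - 33·9 = 105 - 297 = -192
AB × AC = (-279, 63, -192)
|AB × AC| = √118674 ≈ 344.4909
area = ½ · 344.4909 ≈ 172.245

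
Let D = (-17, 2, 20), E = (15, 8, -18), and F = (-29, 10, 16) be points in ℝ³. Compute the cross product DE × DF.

(280, 584, 328)

DE = (32, 6, -38)
DF = (-12, 8, -4)
i: 6·(-4) - (-38)·8 = -24 - (-304) = 280
j: (-38)·(-12) - 32·(-4) = 456 - (-128) = 584
k: 32·8 - 6·(-12) = 256 - (-72) = 328
DE × DF = (280, 584, 328)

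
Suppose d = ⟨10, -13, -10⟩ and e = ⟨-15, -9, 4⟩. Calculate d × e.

i: (-13)·4 - (-10)·(-9) = -52 - 90 = -142
j: (-10)·(-15) - 10·4 = 150 - 40 = 110
k: 10·(-9) - (-13)·(-15) = -90 - 195 = -285
d × e = (-142, 110, -285)

(-142, 110, -285)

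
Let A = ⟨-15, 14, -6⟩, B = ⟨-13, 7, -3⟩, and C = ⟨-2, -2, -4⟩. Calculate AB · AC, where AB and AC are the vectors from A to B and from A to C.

AB = B − A = (2, -7, 3)
AC = C − A = (13, -16, 2)
AB · AC = 2·13 + (-7)·(-16) + 3·2 = 26 + 112 + 6 = 144

144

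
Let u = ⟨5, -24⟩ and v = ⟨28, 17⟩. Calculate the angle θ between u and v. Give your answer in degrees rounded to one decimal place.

109.5

u · v = 5·28 + (-24)·17 = 140 - 408 = -268
|u|² = 25 + 576 = 601,  |u| = √601 ≈ 24.515301
|v|² = 784 + 289 = 1073,  |v| = √1073 ≈ 32.756679
cos θ = -268 / (24.515301 · 32.756679) ≈ -0.33373
θ = arccos(-0.33373) ≈ 109.5°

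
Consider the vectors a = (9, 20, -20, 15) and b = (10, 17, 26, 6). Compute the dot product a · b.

0

a · b = 9·10 + 20·17 + (-20)·26 + 15·6 = 90 + 340 - 520 + 90 = 0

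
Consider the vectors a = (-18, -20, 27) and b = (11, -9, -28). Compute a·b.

-774

a · b = (-18)·11 + (-20)·(-9) + 27·(-28) = -198 + 180 - 756 = -774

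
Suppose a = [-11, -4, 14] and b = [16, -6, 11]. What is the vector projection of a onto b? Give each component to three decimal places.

(0.077, -0.029, 0.053)

a · b = (-11)·16 + (-4)·(-6) + 14·11 = -176 + 24 + 154 = 2
|b|² = 256 + 36 + 121 = 413
proj_b a = (2/413) · (16, -6, 11) ≈ (0.077, -0.029, 0.053)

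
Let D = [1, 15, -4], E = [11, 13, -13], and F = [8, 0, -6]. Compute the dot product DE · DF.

118

DE = E − D = (10, -2, -9)
DF = F − D = (7, -15, -2)
DE · DF = 10·7 + (-2)·(-15) + (-9)·(-2) = 70 + 30 + 18 = 118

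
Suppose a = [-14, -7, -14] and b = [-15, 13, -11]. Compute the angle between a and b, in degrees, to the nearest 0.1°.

55.1

a · b = (-14)·(-15) + (-7)·13 + (-14)·(-11) = 210 - 91 + 154 = 273
|a|² = 196 + 49 + 196 = 441,  |a| = √441 ≈ 21.000000
|b|² = 225 + 169 + 121 = 515,  |b| = √515 ≈ 22.693611
cos θ = 273 / (21.000000 · 22.693611) ≈ 0.57285
θ = arccos(0.57285) ≈ 55.1°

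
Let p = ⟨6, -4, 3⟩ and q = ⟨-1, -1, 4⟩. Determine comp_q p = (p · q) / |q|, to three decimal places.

2.357

p · q = 6·(-1) + (-4)·(-1) + 3·4 = -6 + 4 + 12 = 10
|q| = √(1 + 1 + 16) = √18 ≈ 4.2426
comp_q p = 10 / √18 ≈ 2.357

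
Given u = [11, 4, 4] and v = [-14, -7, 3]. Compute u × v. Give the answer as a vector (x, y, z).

i: 4·3 - 4·(-7) = 12 - (-28) = 40
j: 4·(-14) - 11·3 = -56 - 33 = -89
k: 11·(-7) - 4·(-14) = -77 - (-56) = -21
u × v = (40, -89, -21)

(40, -89, -21)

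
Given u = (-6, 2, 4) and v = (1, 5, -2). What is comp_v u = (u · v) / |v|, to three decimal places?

u · v = (-6)·1 + 2·5 + 4·(-2) = -6 + 10 - 8 = -4
|v| = √(1 + 25 + 4) = √30 ≈ 5.4772
comp_v u = -4 / √30 ≈ -0.730

-0.730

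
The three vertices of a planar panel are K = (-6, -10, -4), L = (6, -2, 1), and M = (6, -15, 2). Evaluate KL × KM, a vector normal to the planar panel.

(73, -12, -156)

KL = (12, 8, 5)
KM = (12, -5, 6)
i: 8·6 - 5·(-5) = 48 - (-25) = 73
j: 5·12 - 12·6 = 60 - 72 = -12
k: 12·(-5) - 8·12 = -60 - 96 = -156
KL × KM = (73, -12, -156)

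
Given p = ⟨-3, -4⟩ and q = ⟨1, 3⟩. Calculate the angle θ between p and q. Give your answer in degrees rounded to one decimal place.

161.6

p · q = (-3)·1 + (-4)·3 = -3 - 12 = -15
|p|² = 9 + 16 = 25,  |p| = √25 ≈ 5.000000
|q|² = 1 + 9 = 10,  |q| = √10 ≈ 3.162278
cos θ = -15 / (5.000000 · 3.162278) ≈ -0.94868
θ = arccos(-0.94868) ≈ 161.6°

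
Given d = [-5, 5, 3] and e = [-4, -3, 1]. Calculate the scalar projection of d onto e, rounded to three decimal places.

d · e = (-5)·(-4) + 5·(-3) + 3·1 = 20 - 15 + 3 = 8
|e| = √(16 + 9 + 1) = √26 ≈ 5.0990
comp_e d = 8 / √26 ≈ 1.569

1.569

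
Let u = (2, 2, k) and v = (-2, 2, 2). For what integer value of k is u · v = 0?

0

u · v = 2·(-2) + 2·2 + k·2 = 0 + 2k
Set equal to 0: 2k = 0, so k = 0.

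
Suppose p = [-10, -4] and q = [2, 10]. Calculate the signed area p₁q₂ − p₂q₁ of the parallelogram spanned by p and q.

(-10)·10 - (-4)·2 = -100 - (-8) = -92

-92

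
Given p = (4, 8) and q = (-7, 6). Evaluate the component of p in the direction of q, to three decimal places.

2.169

p · q = 4·(-7) + 8·6 = -28 + 48 = 20
|q| = √(49 + 36) = √85 ≈ 9.2195
comp_q p = 20 / √85 ≈ 2.169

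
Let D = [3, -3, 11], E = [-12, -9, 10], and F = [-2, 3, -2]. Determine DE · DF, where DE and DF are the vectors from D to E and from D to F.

DE = E − D = (-15, -6, -1)
DF = F − D = (-5, 6, -13)
DE · DF = (-15)·(-5) + (-6)·6 + (-1)·(-13) = 75 - 36 + 13 = 52

52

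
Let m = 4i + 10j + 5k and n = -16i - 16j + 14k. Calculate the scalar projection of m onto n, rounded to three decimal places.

m · n = 4·(-16) + 10·(-16) + 5·14 = -64 - 160 + 70 = -154
|n| = √(256 + 256 + 196) = √708 ≈ 26.6083
comp_n m = -154 / √708 ≈ -5.788

-5.788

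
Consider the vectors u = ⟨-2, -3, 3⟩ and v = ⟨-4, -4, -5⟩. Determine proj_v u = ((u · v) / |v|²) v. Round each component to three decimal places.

u · v = (-2)·(-4) + (-3)·(-4) + 3·(-5) = 8 + 12 - 15 = 5
|v|² = 16 + 16 + 25 = 57
proj_v u = (5/57) · (-4, -4, -5) ≈ (-0.351, -0.351, -0.439)

(-0.351, -0.351, -0.439)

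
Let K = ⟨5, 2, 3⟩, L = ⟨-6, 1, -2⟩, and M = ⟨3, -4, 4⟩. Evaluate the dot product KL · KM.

KL = L − K = (-11, -1, -5)
KM = M − K = (-2, -6, 1)
KL · KM = (-11)·(-2) + (-1)·(-6) + (-5)·1 = 22 + 6 - 5 = 23

23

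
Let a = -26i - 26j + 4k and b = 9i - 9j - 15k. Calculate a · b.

a · b = (-26)·9 + (-26)·(-9) + 4·(-15) = -234 + 234 - 60 = -60

-60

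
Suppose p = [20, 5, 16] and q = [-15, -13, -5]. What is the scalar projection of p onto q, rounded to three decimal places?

-21.740

p · q = 20·(-15) + 5·(-13) + 16·(-5) = -300 - 65 - 80 = -445
|q| = √(225 + 169 + 25) = √419 ≈ 20.4695
comp_q p = -445 / √419 ≈ -21.740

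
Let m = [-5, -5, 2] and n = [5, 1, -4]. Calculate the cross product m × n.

(18, -10, 20)

i: (-5)·(-4) - 2·1 = 20 - 2 = 18
j: 2·5 - (-5)·(-4) = 10 - 20 = -10
k: (-5)·1 - (-5)·5 = -5 - (-25) = 20
m × n = (18, -10, 20)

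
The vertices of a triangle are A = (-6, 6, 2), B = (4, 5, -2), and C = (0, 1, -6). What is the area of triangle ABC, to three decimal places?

AB = (10, -1, -4),  AC = (6, -5, -8)
i: (-1)·(-8) - (-4)·(-5) = 8 - 20 = -12
j: (-4)·6 - 10·(-8) = -24 - (-80) = 56
k: 10·(-5) - (-1)·6 = -50 - (-6) = -44
AB × AC = (-12, 56, -44)
|AB × AC| = √5216 ≈ 72.2219
area = ½ · 72.2219 ≈ 36.111

36.111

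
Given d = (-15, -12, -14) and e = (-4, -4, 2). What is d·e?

80

d · e = (-15)·(-4) + (-12)·(-4) + (-14)·2 = 60 + 48 - 28 = 80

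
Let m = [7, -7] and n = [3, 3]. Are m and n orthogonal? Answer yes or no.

m · n = 7·3 + (-7)·3 = 21 - 21 = 0
Zero, so the vectors are orthogonal.

yes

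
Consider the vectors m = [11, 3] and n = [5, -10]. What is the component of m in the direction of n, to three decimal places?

2.236

m · n = 11·5 + 3·(-10) = 55 - 30 = 25
|n| = √(25 + 100) = √125 ≈ 11.1803
comp_n m = 25 / √125 ≈ 2.236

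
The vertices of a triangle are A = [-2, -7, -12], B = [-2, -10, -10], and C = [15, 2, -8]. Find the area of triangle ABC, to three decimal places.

34.121

AB = (0, -3, 2),  AC = (17, 9, 4)
i: (-3)·4 - 2·9 = -12 - 18 = -30
j: 2·17 - 0·4 = 34 - 0 = 34
k: 0·9 - (-3)·17 = 0 - (-51) = 51
AB × AC = (-30, 34, 51)
|AB × AC| = √4657 ≈ 68.2422
area = ½ · 68.2422 ≈ 34.121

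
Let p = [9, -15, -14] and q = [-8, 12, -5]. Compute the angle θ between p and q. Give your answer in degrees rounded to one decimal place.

122.2

p · q = 9·(-8) + (-15)·12 + (-14)·(-5) = -72 - 180 + 70 = -182
|p|² = 81 + 225 + 196 = 502,  |p| = √502 ≈ 22.405357
|q|² = 64 + 144 + 25 = 233,  |q| = √233 ≈ 15.264338
cos θ = -182 / (22.405357 · 15.264338) ≈ -0.53216
θ = arccos(-0.53216) ≈ 122.2°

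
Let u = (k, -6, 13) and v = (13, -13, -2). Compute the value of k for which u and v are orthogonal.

-4

u · v = k·13 + (-6)·(-13) + 13·(-2) = 52 + 13k
Set equal to 0: 13k = -52, so k = -4.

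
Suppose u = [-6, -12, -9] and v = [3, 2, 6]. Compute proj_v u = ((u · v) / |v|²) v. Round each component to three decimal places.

(-5.878, -3.918, -11.755)

u · v = (-6)·3 + (-12)·2 + (-9)·6 = -18 - 24 - 54 = -96
|v|² = 9 + 4 + 36 = 49
proj_v u = (-96/49) · (3, 2, 6) ≈ (-5.878, -3.918, -11.755)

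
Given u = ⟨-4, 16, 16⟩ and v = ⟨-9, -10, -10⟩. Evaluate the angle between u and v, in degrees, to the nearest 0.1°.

137.5

u · v = (-4)·(-9) + 16·(-10) + 16·(-10) = 36 - 160 - 160 = -284
|u|² = 16 + 256 + 256 = 528,  |u| = √528 ≈ 22.978251
|v|² = 81 + 100 + 100 = 281,  |v| = √281 ≈ 16.763055
cos θ = -284 / (22.978251 · 16.763055) ≈ -0.73731
θ = arccos(-0.73731) ≈ 137.5°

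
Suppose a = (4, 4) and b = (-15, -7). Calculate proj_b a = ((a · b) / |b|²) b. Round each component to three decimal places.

(4.818, 2.248)

a · b = 4·(-15) + 4·(-7) = -60 - 28 = -88
|b|² = 225 + 49 = 274
proj_b a = (-88/274) · (-15, -7) ≈ (4.818, 2.248)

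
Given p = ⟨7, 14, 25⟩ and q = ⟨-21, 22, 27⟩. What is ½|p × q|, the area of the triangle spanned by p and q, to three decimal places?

430.141

i: 14·27 - 25·22 = 378 - 550 = -172
j: 25·(-21) - 7·27 = -525 - 189 = -714
k: 7·22 - 14·(-21) = 154 - (-294) = 448
p × q = (-172, -714, 448)
|p × q| = √((-172)² + (-714)² + 448²) = √740084 ≈ 860.2813
area = ½ · 860.2813 ≈ 430.141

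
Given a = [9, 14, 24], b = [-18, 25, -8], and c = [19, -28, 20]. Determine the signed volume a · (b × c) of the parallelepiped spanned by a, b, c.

b × c:
i: 25·20 - (-8)·(-28) = 500 - 224 = 276
j: (-8)·19 - (-18)·20 = -152 - (-360) = 208
k: (-18)·(-28) - 25·19 = 504 - 475 = 29
b × c = (276, 208, 29)
a · (b × c) = 9·276 + 14·208 + 24·29 = 2484 + 2912 + 696 = 6092

6092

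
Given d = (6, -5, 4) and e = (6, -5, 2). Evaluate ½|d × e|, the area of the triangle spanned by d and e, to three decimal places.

i: (-5)·2 - 4·(-5) = -10 - (-20) = 10
j: 4·6 - 6·2 = 24 - 12 = 12
k: 6·(-5) - (-5)·6 = -30 - (-30) = 0
d × e = (10, 12, 0)
|d × e| = √(10² + 12² + 0²) = √244 ≈ 15.6205
area = ½ · 15.6205 ≈ 7.810

7.810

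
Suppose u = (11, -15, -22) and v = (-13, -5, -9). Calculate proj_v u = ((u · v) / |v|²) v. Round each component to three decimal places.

(-6.145, -2.364, -4.255)

u · v = 11·(-13) + (-15)·(-5) + (-22)·(-9) = -143 + 75 + 198 = 130
|v|² = 169 + 25 + 81 = 275
proj_v u = (130/275) · (-13, -5, -9) ≈ (-6.145, -2.364, -4.255)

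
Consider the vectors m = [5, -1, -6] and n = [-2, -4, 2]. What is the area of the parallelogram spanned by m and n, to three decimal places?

34.117

i: (-1)·2 - (-6)·(-4) = -2 - 24 = -26
j: (-6)·(-2) - 5·2 = 12 - 10 = 2
k: 5·(-4) - (-1)·(-2) = -20 - 2 = -22
m × n = (-26, 2, -22)
|m × n| = √((-26)² + 2² + (-22)²) = √1164 ≈ 34.1174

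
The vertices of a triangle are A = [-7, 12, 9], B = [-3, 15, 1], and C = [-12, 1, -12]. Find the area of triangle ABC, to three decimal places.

98.765

AB = (4, 3, -8),  AC = (-5, -11, -21)
i: 3·(-21) - (-8)·(-11) = -63 - 88 = -151
j: (-8)·(-5) - 4·(-21) = 40 - (-84) = 124
k: 4·(-11) - 3·(-5) = -44 - (-15) = -29
AB × AC = (-151, 124, -29)
|AB × AC| = √39018 ≈ 197.5297
area = ½ · 197.5297 ≈ 98.765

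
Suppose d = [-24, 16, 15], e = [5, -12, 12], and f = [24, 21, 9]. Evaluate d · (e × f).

e × f:
i: (-12)·9 - 12·21 = -108 - 252 = -360
j: 12·24 - 5·9 = 288 - 45 = 243
k: 5·21 - (-12)·24 = 105 - (-288) = 393
e × f = (-360, 243, 393)
d · (e × f) = (-24)·(-360) + 16·243 + 15·393 = 8640 + 3888 + 5895 = 18423

18423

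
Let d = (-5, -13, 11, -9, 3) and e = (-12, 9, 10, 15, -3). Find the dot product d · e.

-91

d · e = (-5)·(-12) + (-13)·9 + 11·10 + (-9)·15 + 3·(-3) = 60 - 117 + 110 - 135 - 9 = -91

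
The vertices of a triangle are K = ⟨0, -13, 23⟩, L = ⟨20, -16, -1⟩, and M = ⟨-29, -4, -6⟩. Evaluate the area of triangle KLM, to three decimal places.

KL = (20, -3, -24),  KM = (-29, 9, -29)
i: (-3)·(-29) - (-24)·9 = 87 - (-216) = 303
j: (-24)·(-29) - 20·(-29) = 696 - (-580) = 1276
k: 20·9 - (-3)·(-29) = 180 - 87 = 93
KL × KM = (303, 1276, 93)
|KL × KM| = √1728634 ≈ 1314.7753
area = ½ · 1314.7753 ≈ 657.388

657.388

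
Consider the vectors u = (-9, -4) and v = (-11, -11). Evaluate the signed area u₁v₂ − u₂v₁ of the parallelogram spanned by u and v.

55

(-9)·(-11) - (-4)·(-11) = 99 - 44 = 55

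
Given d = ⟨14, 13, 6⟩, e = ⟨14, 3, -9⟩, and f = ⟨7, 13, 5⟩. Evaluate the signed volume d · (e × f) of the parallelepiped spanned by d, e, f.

e × f:
i: 3·5 - (-9)·13 = 15 - (-117) = 132
j: (-9)·7 - 14·5 = -63 - 70 = -133
k: 14·13 - 3·7 = 182 - 21 = 161
e × f = (132, -133, 161)
d · (e × f) = 14·132 + 13·(-133) + 6·161 = 1848 - 1729 + 966 = 1085

1085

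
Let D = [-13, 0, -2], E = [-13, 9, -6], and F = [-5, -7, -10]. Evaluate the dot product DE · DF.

-31

DE = E − D = (0, 9, -4)
DF = F − D = (8, -7, -8)
DE · DF = 0·8 + 9·(-7) + (-4)·(-8) = 0 - 63 + 32 = -31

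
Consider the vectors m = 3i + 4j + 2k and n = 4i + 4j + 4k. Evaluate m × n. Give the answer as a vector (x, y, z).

(8, -4, -4)

i: 4·4 - 2·4 = 16 - 8 = 8
j: 2·4 - 3·4 = 8 - 12 = -4
k: 3·4 - 4·4 = 12 - 16 = -4
m × n = (8, -4, -4)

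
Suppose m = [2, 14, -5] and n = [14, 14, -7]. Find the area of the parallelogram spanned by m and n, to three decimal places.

179.287

i: 14·(-7) - (-5)·14 = -98 - (-70) = -28
j: (-5)·14 - 2·(-7) = -70 - (-14) = -56
k: 2·14 - 14·14 = 28 - 196 = -168
m × n = (-28, -56, -168)
|m × n| = √((-28)² + (-56)² + (-168)²) = √32144 ≈ 179.2875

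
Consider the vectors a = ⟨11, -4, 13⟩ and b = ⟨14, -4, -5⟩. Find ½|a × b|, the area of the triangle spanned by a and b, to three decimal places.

i: (-4)·(-5) - 13·(-4) = 20 - (-52) = 72
j: 13·14 - 11·(-5) = 182 - (-55) = 237
k: 11·(-4) - (-4)·14 = -44 - (-56) = 12
a × b = (72, 237, 12)
|a × b| = √(72² + 237² + 12²) = √61497 ≈ 247.9859
area = ½ · 247.9859 ≈ 123.993

123.993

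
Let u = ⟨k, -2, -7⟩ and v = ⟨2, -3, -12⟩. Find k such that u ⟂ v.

-45

u · v = k·2 + (-2)·(-3) + (-7)·(-12) = 90 + 2k
Set equal to 0: 2k = -90, so k = -45.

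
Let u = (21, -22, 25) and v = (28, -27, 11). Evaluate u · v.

u · v = 21·28 + (-22)·(-27) + 25·11 = 588 + 594 + 275 = 1457

1457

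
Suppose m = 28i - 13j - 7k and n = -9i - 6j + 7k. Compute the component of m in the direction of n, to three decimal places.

-17.308

m · n = 28·(-9) + (-13)·(-6) + (-7)·7 = -252 + 78 - 49 = -223
|n| = √(81 + 36 + 49) = √166 ≈ 12.8841
comp_n m = -223 / √166 ≈ -17.308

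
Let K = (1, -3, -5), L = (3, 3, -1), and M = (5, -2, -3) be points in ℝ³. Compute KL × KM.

KL = (2, 6, 4)
KM = (4, 1, 2)
i: 6·2 - 4·1 = 12 - 4 = 8
j: 4·4 - 2·2 = 16 - 4 = 12
k: 2·1 - 6·4 = 2 - 24 = -22
KL × KM = (8, 12, -22)

(8, 12, -22)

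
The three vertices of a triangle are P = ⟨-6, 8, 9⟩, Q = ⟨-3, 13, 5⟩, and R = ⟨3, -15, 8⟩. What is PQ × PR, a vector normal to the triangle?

PQ = (3, 5, -4)
PR = (9, -23, -1)
i: 5·(-1) - (-4)·(-23) = -5 - 92 = -97
j: (-4)·9 - 3·(-1) = -36 - (-3) = -33
k: 3·(-23) - 5·9 = -69 - 45 = -114
PQ × PR = (-97, -33, -114)

(-97, -33, -114)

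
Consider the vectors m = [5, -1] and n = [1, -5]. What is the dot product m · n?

10

m · n = 5·1 + (-1)·(-5) = 5 + 5 = 10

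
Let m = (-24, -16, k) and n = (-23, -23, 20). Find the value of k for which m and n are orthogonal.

-46

m · n = (-24)·(-23) + (-16)·(-23) + k·20 = 920 + 20k
Set equal to 0: 20k = -920, so k = -46.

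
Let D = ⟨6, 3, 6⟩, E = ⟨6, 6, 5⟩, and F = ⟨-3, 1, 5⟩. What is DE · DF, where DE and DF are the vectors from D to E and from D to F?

-5

DE = E − D = (0, 3, -1)
DF = F − D = (-9, -2, -1)
DE · DF = 0·(-9) + 3·(-2) + (-1)·(-1) = 0 - 6 + 1 = -5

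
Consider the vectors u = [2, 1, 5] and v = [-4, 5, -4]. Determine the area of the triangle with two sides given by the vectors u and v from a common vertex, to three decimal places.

17.183

i: 1·(-4) - 5·5 = -4 - 25 = -29
j: 5·(-4) - 2·(-4) = -20 - (-8) = -12
k: 2·5 - 1·(-4) = 10 - (-4) = 14
u × v = (-29, -12, 14)
|u × v| = √((-29)² + (-12)² + 14²) = √1181 ≈ 34.3657
area = ½ · 34.3657 ≈ 17.183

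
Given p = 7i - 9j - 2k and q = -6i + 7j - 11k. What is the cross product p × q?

i: (-9)·(-11) - (-2)·7 = 99 - (-14) = 113
j: (-2)·(-6) - 7·(-11) = 12 - (-77) = 89
k: 7·7 - (-9)·(-6) = 49 - 54 = -5
p × q = (113, 89, -5)

(113, 89, -5)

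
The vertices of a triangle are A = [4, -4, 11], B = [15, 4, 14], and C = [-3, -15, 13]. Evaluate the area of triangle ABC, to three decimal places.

AB = (11, 8, 3),  AC = (-7, -11, 2)
i: 8·2 - 3·(-11) = 16 - (-33) = 49
j: 3·(-7) - 11·2 = -21 - 22 = -43
k: 11·(-11) - 8·(-7) = -121 - (-56) = -65
AB × AC = (49, -43, -65)
|AB × AC| = √8475 ≈ 92.0598
area = ½ · 92.0598 ≈ 46.030

46.030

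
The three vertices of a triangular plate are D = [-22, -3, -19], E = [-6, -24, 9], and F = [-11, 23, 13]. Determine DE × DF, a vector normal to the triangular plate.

(-1400, -204, 647)

DE = (16, -21, 28)
DF = (11, 26, 32)
i: (-21)·32 - 28·26 = -672 - 728 = -1400
j: 28·11 - 16·32 = 308 - 512 = -204
k: 16·26 - (-21)·11 = 416 - (-231) = 647
DE × DF = (-1400, -204, 647)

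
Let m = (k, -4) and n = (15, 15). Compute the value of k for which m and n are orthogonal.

4

m · n = k·15 + (-4)·15 = -60 + 15k
Set equal to 0: 15k = 60, so k = 4.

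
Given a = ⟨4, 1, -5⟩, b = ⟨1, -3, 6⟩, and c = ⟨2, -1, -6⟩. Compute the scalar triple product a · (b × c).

b × c:
i: (-3)·(-6) - 6·(-1) = 18 - (-6) = 24
j: 6·2 - 1·(-6) = 12 - (-6) = 18
k: 1·(-1) - (-3)·2 = -1 - (-6) = 5
b × c = (24, 18, 5)
a · (b × c) = 4·24 + 1·18 + (-5)·5 = 96 + 18 - 25 = 89

89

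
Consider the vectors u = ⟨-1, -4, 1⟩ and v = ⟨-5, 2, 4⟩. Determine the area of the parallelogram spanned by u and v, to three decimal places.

i: (-4)·4 - 1·2 = -16 - 2 = -18
j: 1·(-5) - (-1)·4 = -5 - (-4) = -1
k: (-1)·2 - (-4)·(-5) = -2 - 20 = -22
u × v = (-18, -1, -22)
|u × v| = √((-18)² + (-1)² + (-22)²) = √809 ≈ 28.4429

28.443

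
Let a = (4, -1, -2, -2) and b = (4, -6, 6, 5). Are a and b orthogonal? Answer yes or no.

a · b = 4·4 + (-1)·(-6) + (-2)·6 + (-2)·5 = 16 + 6 - 12 - 10 = 0
Zero, so the vectors are orthogonal.

yes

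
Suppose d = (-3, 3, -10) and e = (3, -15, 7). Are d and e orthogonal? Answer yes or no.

d · e = (-3)·3 + 3·(-15) + (-10)·7 = -9 - 45 - 70 = -124
Nonzero, so the vectors are not orthogonal.

no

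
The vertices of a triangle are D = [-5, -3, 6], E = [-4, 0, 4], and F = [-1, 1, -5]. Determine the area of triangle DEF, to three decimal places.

13.210

DE = (1, 3, -2),  DF = (4, 4, -11)
i: 3·(-11) - (-2)·4 = -33 - (-8) = -25
j: (-2)·4 - 1·(-11) = -8 - (-11) = 3
k: 1·4 - 3·4 = 4 - 12 = -8
DE × DF = (-25, 3, -8)
|DE × DF| = √698 ≈ 26.4197
area = ½ · 26.4197 ≈ 13.210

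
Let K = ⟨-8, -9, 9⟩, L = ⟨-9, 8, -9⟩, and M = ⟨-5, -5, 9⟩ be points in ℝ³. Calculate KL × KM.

KL = (-1, 17, -18)
KM = (3, 4, 0)
i: 17·0 - (-18)·4 = 0 - (-72) = 72
j: (-18)·3 - (-1)·0 = -54 - 0 = -54
k: (-1)·4 - 17·3 = -4 - 51 = -55
KL × KM = (72, -54, -55)

(72, -54, -55)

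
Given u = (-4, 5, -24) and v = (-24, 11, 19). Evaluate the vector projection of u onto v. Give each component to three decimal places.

(6.919, -3.171, -5.477)

u · v = (-4)·(-24) + 5·11 + (-24)·19 = 96 + 55 - 456 = -305
|v|² = 576 + 121 + 361 = 1058
proj_v u = (-305/1058) · (-24, 11, 19) ≈ (6.919, -3.171, -5.477)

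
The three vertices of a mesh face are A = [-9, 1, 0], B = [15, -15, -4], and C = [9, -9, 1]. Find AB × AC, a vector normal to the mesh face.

AB = (24, -16, -4)
AC = (18, -10, 1)
i: (-16)·1 - (-4)·(-10) = -16 - 40 = -56
j: (-4)·18 - 24·1 = -72 - 24 = -96
k: 24·(-10) - (-16)·18 = -240 - (-288) = 48
AB × AC = (-56, -96, 48)

(-56, -96, 48)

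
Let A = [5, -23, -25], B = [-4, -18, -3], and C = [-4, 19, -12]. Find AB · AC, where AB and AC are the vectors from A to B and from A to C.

577

AB = B − A = (-9, 5, 22)
AC = C − A = (-9, 42, 13)
AB · AC = (-9)·(-9) + 5·42 + 22·13 = 81 + 210 + 286 = 577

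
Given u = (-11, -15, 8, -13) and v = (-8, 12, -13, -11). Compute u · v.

-53

u · v = (-11)·(-8) + (-15)·12 + 8·(-13) + (-13)·(-11) = 88 - 180 - 104 + 143 = -53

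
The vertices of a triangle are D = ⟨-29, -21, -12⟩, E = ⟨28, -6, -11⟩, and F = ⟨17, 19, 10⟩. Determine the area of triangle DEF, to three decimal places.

1008.893

DE = (57, 15, 1),  DF = (46, 40, 22)
i: 15·22 - 1·40 = 330 - 40 = 290
j: 1·46 - 57·22 = 46 - 1254 = -1208
k: 57·40 - 15·46 = 2280 - 690 = 1590
DE × DF = (290, -1208, 1590)
|DE × DF| = √4071464 ≈ 2017.7869
area = ½ · 2017.7869 ≈ 1008.893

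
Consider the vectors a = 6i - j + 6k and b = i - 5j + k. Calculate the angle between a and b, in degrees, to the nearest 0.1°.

a · b = 6·1 + (-1)·(-5) + 6·1 = 6 + 5 + 6 = 17
|a|² = 36 + 1 + 36 = 73,  |a| = √73 ≈ 8.544004
|b|² = 1 + 25 + 1 = 27,  |b| = √27 ≈ 5.196152
cos θ = 17 / (8.544004 · 5.196152) ≈ 0.38292
θ = arccos(0.38292) ≈ 67.5°

67.5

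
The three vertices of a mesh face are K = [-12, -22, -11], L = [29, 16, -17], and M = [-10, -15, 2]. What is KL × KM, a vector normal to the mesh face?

(536, -545, 211)

KL = (41, 38, -6)
KM = (2, 7, 13)
i: 38·13 - (-6)·7 = 494 - (-42) = 536
j: (-6)·2 - 41·13 = -12 - 533 = -545
k: 41·7 - 38·2 = 287 - 76 = 211
KL × KM = (536, -545, 211)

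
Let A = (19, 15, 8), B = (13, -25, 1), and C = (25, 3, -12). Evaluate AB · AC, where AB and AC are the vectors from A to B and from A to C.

584

AB = B − A = (-6, -40, -7)
AC = C − A = (6, -12, -20)
AB · AC = (-6)·6 + (-40)·(-12) + (-7)·(-20) = -36 + 480 + 140 = 584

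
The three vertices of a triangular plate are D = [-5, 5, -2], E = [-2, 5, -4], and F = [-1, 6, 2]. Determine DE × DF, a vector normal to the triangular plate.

(2, -20, 3)

DE = (3, 0, -2)
DF = (4, 1, 4)
i: 0·4 - (-2)·1 = 0 - (-2) = 2
j: (-2)·4 - 3·4 = -8 - 12 = -20
k: 3·1 - 0·4 = 3 - 0 = 3
DE × DF = (2, -20, 3)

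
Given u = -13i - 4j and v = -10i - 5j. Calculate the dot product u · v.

150

u · v = (-13)·(-10) + (-4)·(-5) = 130 + 20 = 150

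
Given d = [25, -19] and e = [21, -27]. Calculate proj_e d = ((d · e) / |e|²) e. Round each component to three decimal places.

(18.631, -23.954)

d · e = 25·21 + (-19)·(-27) = 525 + 513 = 1038
|e|² = 441 + 729 = 1170
proj_e d = (1038/1170) · (21, -27) ≈ (18.631, -23.954)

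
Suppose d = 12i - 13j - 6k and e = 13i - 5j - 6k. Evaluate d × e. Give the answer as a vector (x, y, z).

(48, -6, 109)

i: (-13)·(-6) - (-6)·(-5) = 78 - 30 = 48
j: (-6)·13 - 12·(-6) = -78 - (-72) = -6
k: 12·(-5) - (-13)·13 = -60 - (-169) = 109
d × e = (48, -6, 109)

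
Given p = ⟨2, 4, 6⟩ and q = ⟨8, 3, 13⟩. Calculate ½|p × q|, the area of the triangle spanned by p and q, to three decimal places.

i: 4·13 - 6·3 = 52 - 18 = 34
j: 6·8 - 2·13 = 48 - 26 = 22
k: 2·3 - 4·8 = 6 - 32 = -26
p × q = (34, 22, -26)
|p × q| = √(34² + 22² + (-26)²) = √2316 ≈ 48.1248
area = ½ · 48.1248 ≈ 24.062

24.062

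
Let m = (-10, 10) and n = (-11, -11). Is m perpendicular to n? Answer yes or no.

m · n = (-10)·(-11) + 10·(-11) = 110 - 110 = 0
Zero, so the vectors are orthogonal.

yes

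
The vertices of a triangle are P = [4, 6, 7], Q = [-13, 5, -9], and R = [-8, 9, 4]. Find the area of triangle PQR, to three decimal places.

81.319

PQ = (-17, -1, -16),  PR = (-12, 3, -3)
i: (-1)·(-3) - (-16)·3 = 3 - (-48) = 51
j: (-16)·(-12) - (-17)·(-3) = 192 - 51 = 141
k: (-17)·3 - (-1)·(-12) = -51 - 12 = -63
PQ × PR = (51, 141, -63)
|PQ × PR| = √26451 ≈ 162.6376
area = ½ · 162.6376 ≈ 81.319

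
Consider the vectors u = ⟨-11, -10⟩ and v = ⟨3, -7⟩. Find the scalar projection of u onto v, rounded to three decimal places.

4.858

u · v = (-11)·3 + (-10)·(-7) = -33 + 70 = 37
|v| = √(9 + 49) = √58 ≈ 7.6158
comp_v u = 37 / √58 ≈ 4.858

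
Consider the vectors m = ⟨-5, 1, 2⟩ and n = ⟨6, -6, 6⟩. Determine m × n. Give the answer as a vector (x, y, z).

i: 1·6 - 2·(-6) = 6 - (-12) = 18
j: 2·6 - (-5)·6 = 12 - (-30) = 42
k: (-5)·(-6) - 1·6 = 30 - 6 = 24
m × n = (18, 42, 24)

(18, 42, 24)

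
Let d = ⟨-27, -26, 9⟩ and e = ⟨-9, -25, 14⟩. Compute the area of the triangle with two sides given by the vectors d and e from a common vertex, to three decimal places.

i: (-26)·14 - 9·(-25) = -364 - (-225) = -139
j: 9·(-9) - (-27)·14 = -81 - (-378) = 297
k: (-27)·(-25) - (-26)·(-9) = 675 - 234 = 441
d × e = (-139, 297, 441)
|d × e| = √((-139)² + 297² + 441²) = √302011 ≈ 549.5553
area = ½ · 549.5553 ≈ 274.778

274.778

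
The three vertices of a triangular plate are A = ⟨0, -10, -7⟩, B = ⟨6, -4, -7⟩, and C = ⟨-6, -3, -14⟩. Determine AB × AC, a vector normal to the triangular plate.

AB = (6, 6, 0)
AC = (-6, 7, -7)
i: 6·(-7) - 0·7 = -42 - 0 = -42
j: 0·(-6) - 6·(-7) = 0 - (-42) = 42
k: 6·7 - 6·(-6) = 42 - (-36) = 78
AB × AC = (-42, 42, 78)

(-42, 42, 78)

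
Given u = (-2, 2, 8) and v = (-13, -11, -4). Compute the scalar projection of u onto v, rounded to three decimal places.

-1.601

u · v = (-2)·(-13) + 2·(-11) + 8·(-4) = 26 - 22 - 32 = -28
|v| = √(169 + 121 + 16) = √306 ≈ 17.4929
comp_v u = -28 / √306 ≈ -1.601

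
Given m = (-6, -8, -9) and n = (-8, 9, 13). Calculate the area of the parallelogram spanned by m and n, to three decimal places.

i: (-8)·13 - (-9)·9 = -104 - (-81) = -23
j: (-9)·(-8) - (-6)·13 = 72 - (-78) = 150
k: (-6)·9 - (-8)·(-8) = -54 - 64 = -118
m × n = (-23, 150, -118)
|m × n| = √((-23)² + 150² + (-118)²) = √36953 ≈ 192.2316

192.232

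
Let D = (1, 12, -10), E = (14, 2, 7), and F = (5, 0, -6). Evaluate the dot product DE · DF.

240

DE = E − D = (13, -10, 17)
DF = F − D = (4, -12, 4)
DE · DF = 13·4 + (-10)·(-12) + 17·4 = 52 + 120 + 68 = 240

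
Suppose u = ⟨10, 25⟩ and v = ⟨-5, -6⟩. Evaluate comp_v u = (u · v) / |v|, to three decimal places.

u · v = 10·(-5) + 25·(-6) = -50 - 150 = -200
|v| = √(25 + 36) = √61 ≈ 7.8102
comp_v u = -200 / √61 ≈ -25.607

-25.607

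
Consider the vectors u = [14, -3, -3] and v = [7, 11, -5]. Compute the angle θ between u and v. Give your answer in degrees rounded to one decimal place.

u · v = 14·7 + (-3)·11 + (-3)·(-5) = 98 - 33 + 15 = 80
|u|² = 196 + 9 + 9 = 214,  |u| = √214 ≈ 14.628739
|v|² = 49 + 121 + 25 = 195,  |v| = √195 ≈ 13.964240
cos θ = 80 / (14.628739 · 13.964240) ≈ 0.39162
θ = arccos(0.39162) ≈ 66.9°

66.9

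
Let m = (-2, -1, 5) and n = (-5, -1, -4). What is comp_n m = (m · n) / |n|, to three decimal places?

m · n = (-2)·(-5) + (-1)·(-1) + 5·(-4) = 10 + 1 - 20 = -9
|n| = √(25 + 1 + 16) = √42 ≈ 6.4807
comp_n m = -9 / √42 ≈ -1.389

-1.389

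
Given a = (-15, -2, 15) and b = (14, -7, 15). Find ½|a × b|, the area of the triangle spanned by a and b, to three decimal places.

i: (-2)·15 - 15·(-7) = -30 - (-105) = 75
j: 15·14 - (-15)·15 = 210 - (-225) = 435
k: (-15)·(-7) - (-2)·14 = 105 - (-28) = 133
a × b = (75, 435, 133)
|a × b| = √(75² + 435² + 133²) = √212539 ≈ 461.0195
area = ½ · 461.0195 ≈ 230.510

230.510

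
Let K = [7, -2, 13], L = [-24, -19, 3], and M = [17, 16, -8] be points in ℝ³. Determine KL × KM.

(537, -751, -388)

KL = (-31, -17, -10)
KM = (10, 18, -21)
i: (-17)·(-21) - (-10)·18 = 357 - (-180) = 537
j: (-10)·10 - (-31)·(-21) = -100 - 651 = -751
k: (-31)·18 - (-17)·10 = -558 - (-170) = -388
KL × KM = (537, -751, -388)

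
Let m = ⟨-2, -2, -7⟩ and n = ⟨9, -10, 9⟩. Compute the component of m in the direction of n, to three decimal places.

-3.769

m · n = (-2)·9 + (-2)·(-10) + (-7)·9 = -18 + 20 - 63 = -61
|n| = √(81 + 100 + 81) = √262 ≈ 16.1864
comp_n m = -61 / √262 ≈ -3.769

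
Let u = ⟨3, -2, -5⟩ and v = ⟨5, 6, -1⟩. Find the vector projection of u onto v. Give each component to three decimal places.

(0.645, 0.774, -0.129)

u · v = 3·5 + (-2)·6 + (-5)·(-1) = 15 - 12 + 5 = 8
|v|² = 25 + 36 + 1 = 62
proj_v u = (8/62) · (5, 6, -1) ≈ (0.645, 0.774, -0.129)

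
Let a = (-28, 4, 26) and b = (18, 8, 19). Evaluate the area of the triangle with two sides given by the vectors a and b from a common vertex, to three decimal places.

525.604

i: 4·19 - 26·8 = 76 - 208 = -132
j: 26·18 - (-28)·19 = 468 - (-532) = 1000
k: (-28)·8 - 4·18 = -224 - 72 = -296
a × b = (-132, 1000, -296)
|a × b| = √((-132)² + 1000² + (-296)²) = √1105040 ≈ 1051.2088
area = ½ · 1051.2088 ≈ 525.604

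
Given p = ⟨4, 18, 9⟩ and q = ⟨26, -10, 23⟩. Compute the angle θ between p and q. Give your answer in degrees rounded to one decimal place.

p · q = 4·26 + 18·(-10) + 9·23 = 104 - 180 + 207 = 131
|p|² = 16 + 324 + 81 = 421,  |p| = √421 ≈ 20.518285
|q|² = 676 + 100 + 529 = 1305,  |q| = √1305 ≈ 36.124784
cos θ = 131 / (20.518285 · 36.124784) ≈ 0.17674
θ = arccos(0.17674) ≈ 79.8°

79.8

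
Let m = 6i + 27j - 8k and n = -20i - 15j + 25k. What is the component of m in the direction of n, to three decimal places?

-20.506

m · n = 6·(-20) + 27·(-15) + (-8)·25 = -120 - 405 - 200 = -725
|n| = √(400 + 225 + 625) = √1250 ≈ 35.3553
comp_n m = -725 / √1250 ≈ -20.506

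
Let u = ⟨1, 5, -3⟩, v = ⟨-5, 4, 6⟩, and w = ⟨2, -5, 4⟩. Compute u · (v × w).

v × w:
i: 4·4 - 6·(-5) = 16 - (-30) = 46
j: 6·2 - (-5)·4 = 12 - (-20) = 32
k: (-5)·(-5) - 4·2 = 25 - 8 = 17
v × w = (46, 32, 17)
u · (v × w) = 1·46 + 5·32 + (-3)·17 = 46 + 160 - 51 = 155

155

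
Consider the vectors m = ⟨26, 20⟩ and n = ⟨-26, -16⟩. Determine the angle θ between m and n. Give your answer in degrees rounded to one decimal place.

m · n = 26·(-26) + 20·(-16) = -676 - 320 = -996
|m|² = 676 + 400 = 1076,  |m| = √1076 ≈ 32.802439
|n|² = 676 + 256 = 932,  |n| = √932 ≈ 30.528675
cos θ = -996 / (32.802439 · 30.528675) ≈ -0.99459
θ = arccos(-0.99459) ≈ 174.0°

174.0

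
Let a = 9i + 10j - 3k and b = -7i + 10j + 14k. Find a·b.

-5

a · b = 9·(-7) + 10·10 + (-3)·14 = -63 + 100 - 42 = -5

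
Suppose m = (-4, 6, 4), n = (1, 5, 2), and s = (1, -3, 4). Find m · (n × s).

-148

n × s:
i: 5·4 - 2·(-3) = 20 - (-6) = 26
j: 2·1 - 1·4 = 2 - 4 = -2
k: 1·(-3) - 5·1 = -3 - 5 = -8
n × s = (26, -2, -8)
m · (n × s) = (-4)·26 + 6·(-2) + 4·(-8) = -104 - 12 - 32 = -148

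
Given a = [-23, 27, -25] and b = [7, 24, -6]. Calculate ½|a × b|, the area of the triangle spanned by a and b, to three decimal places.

457.956

i: 27·(-6) - (-25)·24 = -162 - (-600) = 438
j: (-25)·7 - (-23)·(-6) = -175 - 138 = -313
k: (-23)·24 - 27·7 = -552 - 189 = -741
a × b = (438, -313, -741)
|a × b| = √(438² + (-313)² + (-741)²) = √838894 ≈ 915.9116
area = ½ · 915.9116 ≈ 457.956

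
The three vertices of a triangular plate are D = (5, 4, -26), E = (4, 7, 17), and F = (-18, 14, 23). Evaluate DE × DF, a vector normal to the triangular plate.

DE = (-1, 3, 43)
DF = (-23, 10, 49)
i: 3·49 - 43·10 = 147 - 430 = -283
j: 43·(-23) - (-1)·49 = -989 - (-49) = -940
k: (-1)·10 - 3·(-23) = -10 - (-69) = 59
DE × DF = (-283, -940, 59)

(-283, -940, 59)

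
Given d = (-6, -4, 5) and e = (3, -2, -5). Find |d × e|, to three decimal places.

i: (-4)·(-5) - 5·(-2) = 20 - (-10) = 30
j: 5·3 - (-6)·(-5) = 15 - 30 = -15
k: (-6)·(-2) - (-4)·3 = 12 - (-12) = 24
d × e = (30, -15, 24)
|d × e| = √(30² + (-15)² + 24²) = √1701 ≈ 41.2432

41.243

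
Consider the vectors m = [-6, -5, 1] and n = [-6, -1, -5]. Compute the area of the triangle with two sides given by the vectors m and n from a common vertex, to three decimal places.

i: (-5)·(-5) - 1·(-1) = 25 - (-1) = 26
j: 1·(-6) - (-6)·(-5) = -6 - 30 = -36
k: (-6)·(-1) - (-5)·(-6) = 6 - 30 = -24
m × n = (26, -36, -24)
|m × n| = √(26² + (-36)² + (-24)²) = √2548 ≈ 50.4777
area = ½ · 50.4777 ≈ 25.239

25.239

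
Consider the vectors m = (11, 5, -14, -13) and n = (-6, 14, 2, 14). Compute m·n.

-206

m · n = 11·(-6) + 5·14 + (-14)·2 + (-13)·14 = -66 + 70 - 28 - 182 = -206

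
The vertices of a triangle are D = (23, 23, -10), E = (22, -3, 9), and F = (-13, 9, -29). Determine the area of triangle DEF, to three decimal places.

693.162

DE = (-1, -26, 19),  DF = (-36, -14, -19)
i: (-26)·(-19) - 19·(-14) = 494 - (-266) = 760
j: 19·(-36) - (-1)·(-19) = -684 - 19 = -703
k: (-1)·(-14) - (-26)·(-36) = 14 - 936 = -922
DE × DF = (760, -703, -922)
|DE × DF| = √1921893 ≈ 1386.3236
area = ½ · 1386.3236 ≈ 693.162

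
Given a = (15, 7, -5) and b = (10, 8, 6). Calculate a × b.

(82, -140, 50)

i: 7·6 - (-5)·8 = 42 - (-40) = 82
j: (-5)·10 - 15·6 = -50 - 90 = -140
k: 15·8 - 7·10 = 120 - 70 = 50
a × b = (82, -140, 50)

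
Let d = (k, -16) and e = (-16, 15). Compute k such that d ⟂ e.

d · e = k·(-16) + (-16)·15 = -240 - 16k
Set equal to 0: -16k = 240, so k = -15.

-15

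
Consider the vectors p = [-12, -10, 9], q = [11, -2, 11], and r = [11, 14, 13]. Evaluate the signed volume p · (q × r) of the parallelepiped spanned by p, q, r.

3964

q × r:
i: (-2)·13 - 11·14 = -26 - 154 = -180
j: 11·11 - 11·13 = 121 - 143 = -22
k: 11·14 - (-2)·11 = 154 - (-22) = 176
q × r = (-180, -22, 176)
p · (q × r) = (-12)·(-180) + (-10)·(-22) + 9·176 = 2160 + 220 + 1584 = 3964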